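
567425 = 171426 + 395999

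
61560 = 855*72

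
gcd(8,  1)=1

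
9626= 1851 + 7775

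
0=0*896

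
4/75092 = 1/18773 = 0.00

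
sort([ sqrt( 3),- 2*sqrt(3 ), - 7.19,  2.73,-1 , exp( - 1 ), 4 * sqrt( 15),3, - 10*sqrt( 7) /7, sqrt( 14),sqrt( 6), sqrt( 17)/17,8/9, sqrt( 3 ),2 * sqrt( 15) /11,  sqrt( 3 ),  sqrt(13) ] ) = [ - 7.19, - 10*sqrt( 7)/7, - 2 * sqrt( 3),- 1, sqrt( 17)/17,exp( - 1), 2*sqrt(15) /11 , 8/9,  sqrt ( 3), sqrt( 3), sqrt( 3 ), sqrt( 6 ),2.73, 3,sqrt( 13 ),  sqrt (14),4 *sqrt(15)]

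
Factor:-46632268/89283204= - 11658067/22320801 = -  3^(-2 )*19^( - 1 ) * 67^1*191^1*911^1 * 130531^ (-1)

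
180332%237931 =180332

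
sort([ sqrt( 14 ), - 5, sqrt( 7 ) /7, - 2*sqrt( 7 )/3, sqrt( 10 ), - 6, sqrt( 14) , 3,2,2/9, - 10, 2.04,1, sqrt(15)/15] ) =[ - 10, - 6 , - 5, - 2*sqrt( 7 )/3,2/9, sqrt ( 15 ) /15, sqrt( 7)/7, 1, 2, 2.04,3 , sqrt(10 ),sqrt( 14 ), sqrt( 14 )] 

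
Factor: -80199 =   -  3^2*7^1 * 19^1*67^1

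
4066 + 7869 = 11935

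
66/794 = 33/397 = 0.08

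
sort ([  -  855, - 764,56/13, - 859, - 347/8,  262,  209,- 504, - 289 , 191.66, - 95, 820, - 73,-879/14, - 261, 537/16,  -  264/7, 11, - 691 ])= [  -  859, -855, - 764, - 691,-504, -289,-261,-95, - 73, - 879/14, - 347/8, -264/7,56/13, 11, 537/16,  191.66, 209,262,820 ] 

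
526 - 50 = 476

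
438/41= 10 + 28/41 = 10.68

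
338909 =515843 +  - 176934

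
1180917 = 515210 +665707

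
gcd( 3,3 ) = 3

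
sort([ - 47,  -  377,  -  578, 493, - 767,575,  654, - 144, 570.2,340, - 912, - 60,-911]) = [ - 912, - 911, - 767,-578,- 377, - 144, - 60, -47, 340,493, 570.2, 575,654 ]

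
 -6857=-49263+42406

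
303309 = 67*4527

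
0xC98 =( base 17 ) B2B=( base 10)3224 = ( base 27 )4bb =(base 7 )12254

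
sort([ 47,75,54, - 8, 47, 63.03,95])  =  [ - 8,47,  47,54,63.03,75,95] 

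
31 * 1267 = 39277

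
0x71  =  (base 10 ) 113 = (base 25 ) 4d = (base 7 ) 221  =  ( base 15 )78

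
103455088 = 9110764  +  94344324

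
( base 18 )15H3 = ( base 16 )1e51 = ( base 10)7761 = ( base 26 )BCD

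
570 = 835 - 265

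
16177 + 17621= 33798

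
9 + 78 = 87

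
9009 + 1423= 10432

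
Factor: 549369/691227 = 20347/25601 = 20347^1*25601^( - 1 ) 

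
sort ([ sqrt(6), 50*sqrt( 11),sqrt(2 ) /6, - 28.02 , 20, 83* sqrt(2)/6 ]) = [ - 28.02, sqrt(2)/6, sqrt(6), 83*sqrt( 2)/6, 20, 50*sqrt(11 ) ]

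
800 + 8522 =9322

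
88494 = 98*903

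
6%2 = 0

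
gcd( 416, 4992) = 416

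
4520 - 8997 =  - 4477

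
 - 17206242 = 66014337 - 83220579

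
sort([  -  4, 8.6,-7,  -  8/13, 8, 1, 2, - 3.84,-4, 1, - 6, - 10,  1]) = [-10, - 7, - 6, - 4, - 4 ,-3.84, - 8/13,1 , 1, 1,2 , 8,8.6 ] 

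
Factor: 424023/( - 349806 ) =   -  2^(-1 )*19^1*43^1 * 337^( - 1 ) = - 817/674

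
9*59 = 531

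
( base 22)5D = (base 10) 123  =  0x7b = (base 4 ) 1323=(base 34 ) 3l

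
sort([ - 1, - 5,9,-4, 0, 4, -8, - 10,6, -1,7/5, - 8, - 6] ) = [ - 10 , - 8,  -  8, - 6, - 5, - 4, - 1, - 1, 0, 7/5,4,6 , 9] 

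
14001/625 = 14001/625 = 22.40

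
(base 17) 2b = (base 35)1A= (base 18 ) 29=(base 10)45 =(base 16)2d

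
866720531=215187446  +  651533085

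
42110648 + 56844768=98955416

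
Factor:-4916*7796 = -38325136 = -2^4*1229^1* 1949^1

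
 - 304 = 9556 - 9860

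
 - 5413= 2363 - 7776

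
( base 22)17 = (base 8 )35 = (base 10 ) 29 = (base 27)12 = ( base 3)1002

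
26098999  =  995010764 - 968911765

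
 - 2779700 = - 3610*770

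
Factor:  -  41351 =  - 41351^1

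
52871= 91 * 581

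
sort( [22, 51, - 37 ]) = [-37,22,51]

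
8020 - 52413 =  - 44393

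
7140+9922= 17062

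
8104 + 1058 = 9162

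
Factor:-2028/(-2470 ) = 78/95 = 2^1*3^1*5^( - 1 )*13^1*19^( - 1 )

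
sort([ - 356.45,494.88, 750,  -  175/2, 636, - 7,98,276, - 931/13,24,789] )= [ - 356.45, - 175/2, - 931/13  , - 7, 24,98,276,494.88,636,750,789]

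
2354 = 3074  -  720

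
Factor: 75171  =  3^1*25057^1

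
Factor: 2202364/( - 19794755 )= -2^2*5^(-1 )*31^1*47^(-1 )*131^( - 1)*643^( - 1)*17761^1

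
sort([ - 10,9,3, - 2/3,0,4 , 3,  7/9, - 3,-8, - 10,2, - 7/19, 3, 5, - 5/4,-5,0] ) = [  -  10, - 10,- 8, -5, - 3, -5/4, - 2/3, - 7/19, 0, 0, 7/9,2, 3, 3, 3,4, 5,9] 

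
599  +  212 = 811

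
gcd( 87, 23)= 1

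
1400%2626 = 1400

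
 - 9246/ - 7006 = 4623/3503= 1.32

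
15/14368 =15/14368 = 0.00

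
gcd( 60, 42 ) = 6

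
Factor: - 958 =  - 2^1*479^1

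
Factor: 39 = 3^1 * 13^1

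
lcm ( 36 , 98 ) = 1764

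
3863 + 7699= 11562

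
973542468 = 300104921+673437547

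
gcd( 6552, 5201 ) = 7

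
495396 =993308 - 497912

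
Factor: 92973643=7^1*191^1*69539^1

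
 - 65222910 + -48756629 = - 113979539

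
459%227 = 5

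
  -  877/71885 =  - 1+71008/71885 = - 0.01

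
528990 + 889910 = 1418900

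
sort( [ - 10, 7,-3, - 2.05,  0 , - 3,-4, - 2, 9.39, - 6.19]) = [-10, - 6.19, - 4, - 3,  -  3, - 2.05, - 2, 0,7,9.39]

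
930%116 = 2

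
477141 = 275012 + 202129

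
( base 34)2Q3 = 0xc7f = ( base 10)3199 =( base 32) 33V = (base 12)1a27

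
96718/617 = 156+466/617=   156.76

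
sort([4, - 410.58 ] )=[ - 410.58, 4 ]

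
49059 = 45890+3169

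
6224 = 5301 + 923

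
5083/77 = 5083/77 = 66.01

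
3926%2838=1088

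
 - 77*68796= - 5297292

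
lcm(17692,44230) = 88460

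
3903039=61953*63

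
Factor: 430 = 2^1 * 5^1*43^1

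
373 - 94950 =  - 94577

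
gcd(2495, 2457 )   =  1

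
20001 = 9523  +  10478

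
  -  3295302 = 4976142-8271444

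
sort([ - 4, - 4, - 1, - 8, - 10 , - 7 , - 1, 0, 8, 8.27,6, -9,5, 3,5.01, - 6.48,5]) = [ - 10, - 9,  -  8, - 7,- 6.48,  -  4, - 4, - 1, -1,0, 3, 5,5, 5.01,6, 8, 8.27]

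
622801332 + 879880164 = 1502681496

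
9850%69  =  52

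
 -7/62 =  - 7/62 = - 0.11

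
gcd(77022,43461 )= 99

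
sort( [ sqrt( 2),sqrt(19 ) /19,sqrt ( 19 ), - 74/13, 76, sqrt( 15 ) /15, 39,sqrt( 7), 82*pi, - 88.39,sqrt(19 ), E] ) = [ -88.39, - 74/13,sqrt (19 )/19, sqrt(15 )/15 , sqrt(2), sqrt( 7 ),E,sqrt ( 19 ), sqrt(19), 39, 76, 82*pi]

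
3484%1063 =295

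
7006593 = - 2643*(-2651)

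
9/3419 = 9/3419 = 0.00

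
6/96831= 2/32277 = 0.00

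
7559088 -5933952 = 1625136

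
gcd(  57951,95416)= 1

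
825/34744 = 825/34744= 0.02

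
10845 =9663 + 1182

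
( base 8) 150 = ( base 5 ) 404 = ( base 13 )80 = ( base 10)104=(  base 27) 3N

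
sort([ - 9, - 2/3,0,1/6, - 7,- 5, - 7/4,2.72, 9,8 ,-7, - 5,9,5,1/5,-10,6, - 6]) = [ -10,  -  9, - 7, - 7, - 6,-5, - 5, - 7/4, - 2/3, 0,1/6,1/5,2.72, 5,6, 8,9,9]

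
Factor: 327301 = 13^1*17^1*1481^1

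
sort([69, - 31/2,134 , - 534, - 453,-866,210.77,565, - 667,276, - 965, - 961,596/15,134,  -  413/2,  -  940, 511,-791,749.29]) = [ - 965, - 961, - 940, - 866,- 791, - 667,  -  534,-453,-413/2,-31/2,596/15, 69,  134,134,210.77, 276, 511,565,749.29]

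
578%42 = 32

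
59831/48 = 59831/48  =  1246.48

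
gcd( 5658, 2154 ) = 6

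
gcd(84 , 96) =12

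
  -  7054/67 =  - 7054/67 =-  105.28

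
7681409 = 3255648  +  4425761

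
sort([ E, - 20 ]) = [ - 20, E] 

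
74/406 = 37/203 =0.18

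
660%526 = 134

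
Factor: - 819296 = -2^5 * 25603^1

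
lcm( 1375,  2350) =129250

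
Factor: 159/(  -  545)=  - 3^1*5^ ( - 1 )*53^1*109^( - 1 )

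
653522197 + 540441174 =1193963371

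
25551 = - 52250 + 77801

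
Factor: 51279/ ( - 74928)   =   - 17093/24976 = - 2^ (-4)*7^(- 1)*223^(-1)*17093^1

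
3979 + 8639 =12618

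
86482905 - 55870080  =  30612825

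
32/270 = 16/135 = 0.12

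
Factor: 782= 2^1*17^1 * 23^1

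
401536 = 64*6274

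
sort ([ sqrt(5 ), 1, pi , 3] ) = [ 1, sqrt(5), 3, pi]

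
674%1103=674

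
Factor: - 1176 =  - 2^3*3^1*7^2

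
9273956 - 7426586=1847370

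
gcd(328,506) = 2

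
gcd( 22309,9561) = 3187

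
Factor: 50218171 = 31^1*1619941^1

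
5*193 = 965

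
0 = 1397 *0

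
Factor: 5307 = 3^1*29^1*61^1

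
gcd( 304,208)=16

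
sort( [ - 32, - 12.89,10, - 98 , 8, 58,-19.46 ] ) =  [-98, - 32 , -19.46, - 12.89,8, 10,  58] 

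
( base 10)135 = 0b10000111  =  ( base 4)2013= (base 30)4F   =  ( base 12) b3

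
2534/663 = 3 + 545/663 = 3.82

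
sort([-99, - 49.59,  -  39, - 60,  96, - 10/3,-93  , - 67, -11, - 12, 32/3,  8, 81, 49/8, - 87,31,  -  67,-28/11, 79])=[ - 99, - 93, - 87,-67,-67, - 60, - 49.59 ,-39, - 12,-11, -10/3, - 28/11, 49/8, 8,32/3 , 31,79, 81, 96 ]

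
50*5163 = 258150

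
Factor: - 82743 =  - 3^1*27581^1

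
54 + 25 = 79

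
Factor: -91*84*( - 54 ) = 2^3*3^4*7^2*13^1 = 412776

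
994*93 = 92442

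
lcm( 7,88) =616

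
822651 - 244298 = 578353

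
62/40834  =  31/20417 = 0.00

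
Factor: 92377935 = 3^3*5^1*13^2*4049^1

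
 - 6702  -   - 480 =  - 6222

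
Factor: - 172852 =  - 2^2 * 79^1*547^1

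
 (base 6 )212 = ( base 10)80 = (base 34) 2C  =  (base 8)120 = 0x50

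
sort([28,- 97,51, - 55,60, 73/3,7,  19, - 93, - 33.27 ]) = [ - 97,-93, - 55,-33.27,7,19,73/3,28,51,60]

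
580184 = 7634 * 76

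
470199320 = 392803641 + 77395679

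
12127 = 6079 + 6048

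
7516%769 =595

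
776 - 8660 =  - 7884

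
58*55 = 3190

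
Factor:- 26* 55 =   -  1430 = - 2^1*5^1*11^1* 13^1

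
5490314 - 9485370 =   -  3995056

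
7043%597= 476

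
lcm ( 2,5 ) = 10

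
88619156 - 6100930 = 82518226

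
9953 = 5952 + 4001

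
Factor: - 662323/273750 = -2^( - 1)*3^( - 1 )*5^( - 4) * 73^( - 1)*662323^1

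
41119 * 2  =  82238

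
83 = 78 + 5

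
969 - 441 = 528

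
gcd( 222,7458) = 6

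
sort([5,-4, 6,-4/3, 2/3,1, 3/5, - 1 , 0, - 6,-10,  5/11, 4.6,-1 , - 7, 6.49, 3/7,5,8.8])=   [  -  10,-7,-6,- 4, - 4/3,  -  1, - 1,0,  3/7,5/11,3/5,2/3,1,4.6  ,  5,5, 6,6.49,8.8]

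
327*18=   5886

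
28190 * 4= 112760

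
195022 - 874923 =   -  679901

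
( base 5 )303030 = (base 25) fff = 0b10011000100101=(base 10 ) 9765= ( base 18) 1C29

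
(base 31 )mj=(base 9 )858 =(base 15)31b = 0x2bd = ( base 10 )701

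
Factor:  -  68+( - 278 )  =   - 346=- 2^1 * 173^1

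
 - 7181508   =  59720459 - 66901967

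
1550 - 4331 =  - 2781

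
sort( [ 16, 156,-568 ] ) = [ - 568, 16,156]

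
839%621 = 218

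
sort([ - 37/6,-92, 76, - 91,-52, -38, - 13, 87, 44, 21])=[-92,-91, - 52,-38, - 13, - 37/6,  21,44,76, 87 ] 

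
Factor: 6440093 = 11^1 * 17^1 * 34439^1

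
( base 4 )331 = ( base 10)61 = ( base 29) 23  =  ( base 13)49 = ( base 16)3D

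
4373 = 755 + 3618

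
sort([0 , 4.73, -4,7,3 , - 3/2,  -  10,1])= [-10, - 4, - 3/2,0,1,3 , 4.73, 7]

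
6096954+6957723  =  13054677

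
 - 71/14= - 71/14 = - 5.07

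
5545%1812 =109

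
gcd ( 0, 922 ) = 922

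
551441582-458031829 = 93409753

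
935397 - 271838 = 663559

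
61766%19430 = 3476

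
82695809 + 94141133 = 176836942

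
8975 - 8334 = 641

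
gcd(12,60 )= 12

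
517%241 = 35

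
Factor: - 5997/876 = -1999/292 = -2^( -2)*73^(-1 )*1999^1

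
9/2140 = 9/2140 =0.00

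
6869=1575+5294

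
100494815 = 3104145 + 97390670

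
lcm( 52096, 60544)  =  2240128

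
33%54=33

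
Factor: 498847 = 23^3*41^1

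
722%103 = 1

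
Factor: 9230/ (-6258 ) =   -  4615/3129 =- 3^( - 1 )* 5^1*7^( - 1)*13^1*71^1*149^(-1 ) 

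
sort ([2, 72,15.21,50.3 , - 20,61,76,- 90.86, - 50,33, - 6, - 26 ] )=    [ - 90.86,-50,  -  26, - 20, - 6 , 2,15.21,33, 50.3,61,72,76 ]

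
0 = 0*296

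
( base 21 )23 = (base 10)45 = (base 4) 231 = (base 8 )55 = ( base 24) 1l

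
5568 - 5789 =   -  221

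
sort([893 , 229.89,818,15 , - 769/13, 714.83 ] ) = [ - 769/13, 15,229.89,714.83 , 818,  893]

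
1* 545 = 545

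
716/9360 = 179/2340=   0.08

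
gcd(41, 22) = 1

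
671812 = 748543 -76731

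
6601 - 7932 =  -1331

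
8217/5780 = 8217/5780 = 1.42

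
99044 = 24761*4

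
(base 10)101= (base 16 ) 65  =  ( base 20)51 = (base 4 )1211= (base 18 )5b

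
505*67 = 33835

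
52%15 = 7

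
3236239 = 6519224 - 3282985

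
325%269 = 56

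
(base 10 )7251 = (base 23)DG6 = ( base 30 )81L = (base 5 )213001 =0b1110001010011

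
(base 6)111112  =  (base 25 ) EN7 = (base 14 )3588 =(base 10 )9332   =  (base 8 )22164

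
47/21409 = 47/21409 = 0.00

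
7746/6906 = 1291/1151  =  1.12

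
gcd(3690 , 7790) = 410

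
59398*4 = 237592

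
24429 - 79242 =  - 54813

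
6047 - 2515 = 3532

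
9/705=3/235 = 0.01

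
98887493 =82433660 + 16453833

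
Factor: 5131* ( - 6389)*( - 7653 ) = 3^1*7^1 * 733^1 *2551^1*6389^1 = 250880332227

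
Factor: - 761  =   - 761^1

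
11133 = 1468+9665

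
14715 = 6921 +7794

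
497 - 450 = 47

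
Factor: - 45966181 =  - 17^1 * 71^1*38083^1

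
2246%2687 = 2246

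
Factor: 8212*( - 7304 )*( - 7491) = 449313535968 = 2^5*3^1*11^2* 83^1*227^1*2053^1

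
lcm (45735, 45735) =45735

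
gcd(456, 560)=8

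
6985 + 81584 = 88569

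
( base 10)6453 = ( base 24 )b4l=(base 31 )6m5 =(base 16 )1935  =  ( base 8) 14465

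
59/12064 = 59/12064 = 0.00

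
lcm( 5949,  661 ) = 5949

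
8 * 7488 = 59904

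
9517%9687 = 9517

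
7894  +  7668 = 15562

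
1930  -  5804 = -3874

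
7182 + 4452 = 11634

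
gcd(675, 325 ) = 25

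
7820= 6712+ 1108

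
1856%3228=1856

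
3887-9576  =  - 5689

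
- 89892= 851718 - 941610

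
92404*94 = 8685976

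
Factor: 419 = 419^1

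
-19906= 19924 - 39830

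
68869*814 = 56059366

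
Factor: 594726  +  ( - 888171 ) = -293445 = -  3^2* 5^1*6521^1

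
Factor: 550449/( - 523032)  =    -  261/248 = - 2^( - 3 ) * 3^2 * 29^1*31^( - 1 )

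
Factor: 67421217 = 3^1*1433^1 *15683^1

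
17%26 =17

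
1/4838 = 1/4838  =  0.00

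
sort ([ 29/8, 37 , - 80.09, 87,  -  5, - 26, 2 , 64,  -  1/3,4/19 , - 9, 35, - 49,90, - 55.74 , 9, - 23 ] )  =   [ - 80.09 , - 55.74 ,  -  49, - 26, - 23, - 9 ,-5, - 1/3, 4/19, 2 , 29/8, 9,35,37, 64,87,90 ] 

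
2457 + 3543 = 6000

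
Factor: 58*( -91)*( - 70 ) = 369460 = 2^2*5^1*7^2*13^1*29^1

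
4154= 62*67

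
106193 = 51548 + 54645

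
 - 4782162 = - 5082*941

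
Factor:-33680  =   - 2^4*5^1*421^1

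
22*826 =18172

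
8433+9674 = 18107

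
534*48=25632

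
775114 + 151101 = 926215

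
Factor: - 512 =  - 2^9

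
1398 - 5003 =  - 3605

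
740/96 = 7 + 17/24 = 7.71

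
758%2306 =758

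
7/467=7/467 = 0.01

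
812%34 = 30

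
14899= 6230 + 8669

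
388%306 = 82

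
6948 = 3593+3355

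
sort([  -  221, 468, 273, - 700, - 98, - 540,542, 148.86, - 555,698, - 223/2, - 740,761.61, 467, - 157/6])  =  [ - 740, - 700, - 555, - 540, -221, - 223/2,  -  98, - 157/6,148.86,273,  467,468, 542, 698, 761.61 ]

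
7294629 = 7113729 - -180900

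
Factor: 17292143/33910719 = 3^ (  -  1 )*11^1*251^1* 6263^1*11303573^( - 1 ) 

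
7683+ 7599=15282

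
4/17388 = 1/4347 = 0.00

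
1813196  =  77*23548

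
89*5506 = 490034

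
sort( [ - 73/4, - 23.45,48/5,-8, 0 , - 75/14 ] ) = [ - 23.45,- 73/4, - 8, - 75/14, 0,48/5 ]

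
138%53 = 32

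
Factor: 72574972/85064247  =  2^2*3^( - 2)*17^1*97^( -1)  *  139^( - 1)*337^1*701^( - 1)*3167^1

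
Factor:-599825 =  - 5^2*23993^1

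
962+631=1593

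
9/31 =9/31 = 0.29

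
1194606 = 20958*57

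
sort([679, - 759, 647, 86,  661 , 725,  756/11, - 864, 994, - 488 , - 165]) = [ - 864,  -  759, - 488, - 165,756/11,  86,  647,661,  679,725,994 ]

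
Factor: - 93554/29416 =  - 46777/14708 = - 2^( - 2 )*29^1*1613^1*3677^( - 1 )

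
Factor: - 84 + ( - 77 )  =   - 7^1 * 23^1 = - 161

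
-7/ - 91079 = 7/91079 = 0.00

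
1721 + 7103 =8824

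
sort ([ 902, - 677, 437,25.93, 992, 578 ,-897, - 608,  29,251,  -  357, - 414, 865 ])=[-897, - 677, - 608 , - 414, - 357, 25.93, 29,  251,437, 578 , 865,902,992 ]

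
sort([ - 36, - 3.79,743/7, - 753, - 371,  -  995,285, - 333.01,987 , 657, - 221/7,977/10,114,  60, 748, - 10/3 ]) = [ -995, - 753, - 371, - 333.01, - 36, - 221/7, - 3.79, - 10/3, 60, 977/10,743/7,114, 285, 657, 748, 987]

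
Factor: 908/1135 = 4/5=2^2*5^( - 1 ) 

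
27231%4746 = 3501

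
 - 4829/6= -805 + 1/6  =  -804.83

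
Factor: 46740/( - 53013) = - 380/431  =  - 2^2*5^1*19^1 * 431^( - 1)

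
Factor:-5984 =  - 2^5*11^1 * 17^1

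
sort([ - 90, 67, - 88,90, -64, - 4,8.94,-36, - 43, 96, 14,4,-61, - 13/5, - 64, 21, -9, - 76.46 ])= [ -90, - 88,  -  76.46, - 64, - 64, - 61, - 43,- 36 , - 9, - 4 , - 13/5,4,  8.94, 14,21, 67, 90, 96 ]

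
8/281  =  8/281 =0.03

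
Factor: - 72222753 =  - 3^1*107^1*224993^1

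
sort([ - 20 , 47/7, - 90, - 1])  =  [ - 90 , - 20, - 1 , 47/7 ] 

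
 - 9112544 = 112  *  (-81362 )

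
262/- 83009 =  - 1 + 82747/83009  =  - 0.00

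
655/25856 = 655/25856 = 0.03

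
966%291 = 93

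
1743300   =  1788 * 975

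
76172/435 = 175+47/435= 175.11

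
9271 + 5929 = 15200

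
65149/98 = 9307/14 = 664.79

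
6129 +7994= 14123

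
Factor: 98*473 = 46354 =2^1*7^2* 11^1*43^1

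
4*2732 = 10928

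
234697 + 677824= 912521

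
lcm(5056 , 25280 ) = 25280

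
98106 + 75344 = 173450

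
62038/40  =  31019/20 = 1550.95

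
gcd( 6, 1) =1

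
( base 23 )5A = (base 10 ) 125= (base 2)1111101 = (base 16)7d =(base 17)76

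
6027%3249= 2778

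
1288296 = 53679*24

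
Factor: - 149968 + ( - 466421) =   -  3^1 * 205463^1 = - 616389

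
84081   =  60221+23860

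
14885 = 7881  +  7004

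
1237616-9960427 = -8722811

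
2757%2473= 284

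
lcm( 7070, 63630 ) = 63630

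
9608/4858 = 4804/2429  =  1.98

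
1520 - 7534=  - 6014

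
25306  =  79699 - 54393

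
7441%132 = 49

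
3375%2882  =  493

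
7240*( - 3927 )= - 28431480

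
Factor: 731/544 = 43/32 = 2^( - 5)*43^1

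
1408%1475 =1408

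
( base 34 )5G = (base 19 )9f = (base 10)186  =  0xba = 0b10111010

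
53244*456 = 24279264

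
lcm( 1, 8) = 8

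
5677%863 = 499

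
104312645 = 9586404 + 94726241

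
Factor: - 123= -3^1*41^1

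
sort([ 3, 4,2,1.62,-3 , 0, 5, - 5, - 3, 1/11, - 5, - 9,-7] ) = [ - 9, - 7,-5, - 5, - 3, - 3, 0, 1/11,1.62, 2, 3, 4, 5]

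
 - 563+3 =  - 560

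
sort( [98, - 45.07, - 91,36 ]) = [  -  91, - 45.07, 36, 98 ] 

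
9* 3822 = 34398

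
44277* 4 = 177108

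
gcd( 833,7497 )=833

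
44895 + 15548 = 60443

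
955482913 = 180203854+775279059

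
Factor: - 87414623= - 3257^1 *26839^1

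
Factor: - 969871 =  - 7^1 *349^1*397^1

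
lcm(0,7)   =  0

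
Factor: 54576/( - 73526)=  - 72/97 = - 2^3*3^2*97^( - 1 )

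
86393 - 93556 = -7163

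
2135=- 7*( - 305 )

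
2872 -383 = 2489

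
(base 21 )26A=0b1111111010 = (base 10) 1018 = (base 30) 13s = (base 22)226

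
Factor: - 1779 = -3^1 * 593^1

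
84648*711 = 60184728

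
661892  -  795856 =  - 133964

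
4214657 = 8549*493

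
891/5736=297/1912 = 0.16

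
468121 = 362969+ 105152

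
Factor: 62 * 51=2^1 * 3^1*17^1*31^1= 3162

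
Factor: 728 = 2^3*7^1 * 13^1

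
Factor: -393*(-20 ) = 7860=2^2 * 3^1*5^1*131^1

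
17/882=17/882=0.02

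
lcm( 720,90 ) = 720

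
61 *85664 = 5225504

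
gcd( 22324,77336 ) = 4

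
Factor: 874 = 2^1*19^1*23^1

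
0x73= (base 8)163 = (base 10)115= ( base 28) 43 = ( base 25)4f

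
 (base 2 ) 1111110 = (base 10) 126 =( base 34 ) 3o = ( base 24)56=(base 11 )105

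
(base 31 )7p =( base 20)C2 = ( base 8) 362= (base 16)f2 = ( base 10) 242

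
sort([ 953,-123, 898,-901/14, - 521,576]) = [ - 521, - 123 ,-901/14,576,898,953]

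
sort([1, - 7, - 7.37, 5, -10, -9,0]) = [ - 10,-9, - 7.37,- 7 , 0,1,5] 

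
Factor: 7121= 7121^1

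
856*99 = 84744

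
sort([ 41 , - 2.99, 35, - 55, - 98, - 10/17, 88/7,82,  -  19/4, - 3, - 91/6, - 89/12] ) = [-98, - 55, - 91/6,  -  89/12, - 19/4, - 3, - 2.99 , -10/17, 88/7,35, 41, 82]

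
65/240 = 13/48 = 0.27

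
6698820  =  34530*194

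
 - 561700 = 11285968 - 11847668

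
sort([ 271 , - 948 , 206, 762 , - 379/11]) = [ - 948, - 379/11,206 , 271, 762] 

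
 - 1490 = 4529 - 6019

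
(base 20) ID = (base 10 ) 373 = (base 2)101110101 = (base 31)c1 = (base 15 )19d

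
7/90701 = 7/90701 = 0.00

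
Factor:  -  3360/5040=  - 2^1 * 3^(  -  1 ) = -2/3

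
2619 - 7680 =-5061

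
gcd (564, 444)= 12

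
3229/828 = 3 + 745/828= 3.90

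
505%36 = 1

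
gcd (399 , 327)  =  3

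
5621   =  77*73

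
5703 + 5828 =11531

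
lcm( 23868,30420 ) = 1551420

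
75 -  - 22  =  97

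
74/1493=74/1493 = 0.05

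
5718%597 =345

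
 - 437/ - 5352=437/5352 = 0.08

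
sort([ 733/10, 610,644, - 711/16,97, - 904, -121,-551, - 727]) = [ -904, - 727, - 551  , - 121,  -  711/16,733/10, 97, 610,  644] 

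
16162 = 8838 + 7324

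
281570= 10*28157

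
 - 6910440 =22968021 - 29878461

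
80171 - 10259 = 69912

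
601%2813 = 601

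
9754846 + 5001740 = 14756586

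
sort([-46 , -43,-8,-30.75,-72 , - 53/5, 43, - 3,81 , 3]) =[ - 72,  -  46, - 43, - 30.75, - 53/5, - 8, - 3,3,43,  81]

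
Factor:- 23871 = - 3^1*73^1*109^1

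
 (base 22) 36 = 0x48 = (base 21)39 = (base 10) 72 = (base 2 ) 1001000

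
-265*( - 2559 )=678135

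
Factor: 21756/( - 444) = -49=- 7^2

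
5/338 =5/338 = 0.01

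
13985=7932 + 6053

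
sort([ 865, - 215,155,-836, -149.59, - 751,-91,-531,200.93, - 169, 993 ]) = [ - 836, - 751, - 531, - 215, - 169,-149.59,  -  91, 155,200.93, 865 , 993] 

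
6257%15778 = 6257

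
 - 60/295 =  - 1  +  47/59  =  - 0.20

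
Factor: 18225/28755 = 45/71 = 3^2*5^1*71^( - 1 ) 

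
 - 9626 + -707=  - 10333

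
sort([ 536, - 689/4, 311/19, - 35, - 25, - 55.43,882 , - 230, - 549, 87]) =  [ - 549 , - 230, - 689/4, - 55.43,-35, - 25,311/19,  87, 536,  882] 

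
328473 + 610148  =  938621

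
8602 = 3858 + 4744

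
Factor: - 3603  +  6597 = 2994 =2^1*3^1*  499^1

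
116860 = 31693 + 85167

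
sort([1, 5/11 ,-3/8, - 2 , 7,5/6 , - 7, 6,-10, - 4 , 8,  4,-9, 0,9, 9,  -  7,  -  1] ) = [  -  10, - 9, - 7 , - 7 ,  -  4, - 2, - 1, - 3/8 , 0 , 5/11, 5/6, 1,4,6, 7, 8, 9, 9] 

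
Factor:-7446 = -2^1 * 3^1*17^1*73^1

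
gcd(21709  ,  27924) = 1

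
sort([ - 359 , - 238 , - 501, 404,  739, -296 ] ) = [ - 501, - 359,-296  , - 238 , 404,  739] 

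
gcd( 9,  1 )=1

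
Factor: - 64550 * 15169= - 979158950 = - 2^1*5^2*7^1*11^1*197^1*1291^1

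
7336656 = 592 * 12393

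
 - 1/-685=1/685=0.00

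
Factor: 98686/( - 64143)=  - 2^1*3^(-2) * 7^2*19^1 * 53^1*7127^( - 1)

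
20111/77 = 261  +  2/11=261.18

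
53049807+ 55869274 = 108919081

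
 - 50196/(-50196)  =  1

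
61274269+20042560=81316829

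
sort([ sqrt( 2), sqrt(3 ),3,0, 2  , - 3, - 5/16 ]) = [  -  3,  -  5/16, 0, sqrt ( 2 ),sqrt(3), 2, 3] 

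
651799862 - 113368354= 538431508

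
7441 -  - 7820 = 15261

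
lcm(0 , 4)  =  0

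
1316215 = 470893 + 845322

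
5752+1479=7231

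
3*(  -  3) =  - 9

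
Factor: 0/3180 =0^1 = 0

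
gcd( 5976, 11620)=332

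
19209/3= 6403 = 6403.00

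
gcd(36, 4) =4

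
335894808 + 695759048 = 1031653856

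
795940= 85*9364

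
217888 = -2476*(-88 ) 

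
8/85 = 8/85 = 0.09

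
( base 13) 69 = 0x57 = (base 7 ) 153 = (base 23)3i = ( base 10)87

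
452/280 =1 + 43/70= 1.61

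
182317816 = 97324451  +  84993365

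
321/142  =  321/142 = 2.26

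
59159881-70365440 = -11205559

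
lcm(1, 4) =4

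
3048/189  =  16+8/63  =  16.13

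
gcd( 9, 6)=3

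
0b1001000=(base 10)72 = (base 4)1020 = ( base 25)2m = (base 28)2g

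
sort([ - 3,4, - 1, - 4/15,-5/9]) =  [-3,-1,- 5/9, - 4/15, 4]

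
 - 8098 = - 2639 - 5459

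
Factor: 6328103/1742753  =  1742753^( - 1 )*6328103^1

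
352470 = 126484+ 225986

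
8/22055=8/22055 = 0.00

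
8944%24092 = 8944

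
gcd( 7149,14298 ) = 7149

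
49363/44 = 1121 + 39/44 = 1121.89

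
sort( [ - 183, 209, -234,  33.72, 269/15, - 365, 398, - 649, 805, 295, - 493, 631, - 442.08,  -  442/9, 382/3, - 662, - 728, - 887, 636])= [ - 887, - 728, - 662,  -  649, - 493, - 442.08, - 365, - 234, - 183, - 442/9,269/15, 33.72, 382/3,209, 295, 398, 631,636,805 ] 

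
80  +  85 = 165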